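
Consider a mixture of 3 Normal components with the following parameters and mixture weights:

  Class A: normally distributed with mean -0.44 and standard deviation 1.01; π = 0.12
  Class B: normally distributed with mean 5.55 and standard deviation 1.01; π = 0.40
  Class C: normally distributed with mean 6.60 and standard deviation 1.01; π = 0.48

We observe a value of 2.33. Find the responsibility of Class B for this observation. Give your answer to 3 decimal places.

By Bayes' theorem, P(k | x) = w_k f_k(x) / Σ_j w_j f_j(x).
Component likelihoods at x = 2.33:
  L_A = 0.00918902
  L_B = 0.00245178
  L_C = 5.19251e-05
Weight by the priors:
  w_A·L_A = 0.12 × 0.00918902 = 0.00110268
  w_B·L_B = 0.40 × 0.00245178 = 0.000980713
  w_C·L_C = 0.48 × 5.19251e-05 = 2.4924e-05
Evidence: 0.00110268 + 0.000980713 + 2.4924e-05 = 0.00210832
P(Class B | data) = 0.000980713 / 0.00210832 ≈ 0.465

0.465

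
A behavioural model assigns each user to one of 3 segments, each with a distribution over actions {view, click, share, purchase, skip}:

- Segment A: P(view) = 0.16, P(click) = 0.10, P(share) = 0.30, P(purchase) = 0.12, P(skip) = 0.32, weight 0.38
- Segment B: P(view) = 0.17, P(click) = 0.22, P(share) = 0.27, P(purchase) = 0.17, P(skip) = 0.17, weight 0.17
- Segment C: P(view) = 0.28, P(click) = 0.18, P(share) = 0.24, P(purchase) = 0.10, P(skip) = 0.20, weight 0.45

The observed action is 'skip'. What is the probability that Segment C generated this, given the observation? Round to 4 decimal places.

0.3742

The responsibility of component k is P(Z=k) f_k(x) divided by Σ_j P(Z=j) f_j(x).
Component likelihoods at x = 'skip':
  p_A = 0.32
  p_B = 0.17
  p_C = 0.2
Multiply by the mixture weights:
  P(Z=A)·p_A = 0.38 × 0.32 = 0.1216
  P(Z=B)·p_B = 0.17 × 0.17 = 0.0289
  P(Z=C)·p_C = 0.45 × 0.2 = 0.09
Sum: 0.1216 + 0.0289 + 0.09 = 0.2405
P(Segment C | the observation) ≈ 0.3742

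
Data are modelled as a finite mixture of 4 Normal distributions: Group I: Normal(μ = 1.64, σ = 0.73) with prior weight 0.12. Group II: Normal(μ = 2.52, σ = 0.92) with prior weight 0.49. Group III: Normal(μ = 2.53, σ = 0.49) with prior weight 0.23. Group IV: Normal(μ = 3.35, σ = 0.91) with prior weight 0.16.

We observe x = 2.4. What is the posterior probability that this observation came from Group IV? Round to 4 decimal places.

0.0865

P(component k | x) = P(Z=k)·f_k(x) / marginal(x), where marginal(x) = Σ_j P(Z=j)·f_j(x).
Evaluate each component's likelihood at the observed value:
  p_I = (1/(0.73·√(2π)))·exp(−(2.4−1.64)²/(2·0.73²)) = 0.546496·exp(-0.54194) = 0.317852
  p_II = (1/(0.92·√(2π)))·exp(−(2.4−2.52)²/(2·0.92²)) = 0.433633·exp(-0.00851) = 0.42996
  p_III = (1/(0.49·√(2π)))·exp(−(2.4−2.53)²/(2·0.49²)) = 0.814168·exp(-0.03519) = 0.786013
  p_IV = (1/(0.91·√(2π)))·exp(−(2.4−3.35)²/(2·0.91²)) = 0.438398·exp(-0.54492) = 0.254221
Weight by the priors:
  P(Z=I)·p_I = 0.12 × 0.317852 = 0.0381423
  P(Z=II)·p_II = 0.49 × 0.42996 = 0.21068
  P(Z=III)·p_III = 0.23 × 0.786013 = 0.180783
  P(Z=IV)·p_IV = 0.16 × 0.254221 = 0.0406754
Marginal: 0.0381423 + 0.21068 + 0.180783 + 0.0406754 = 0.470281
P(Group IV | data) ≈ 0.0865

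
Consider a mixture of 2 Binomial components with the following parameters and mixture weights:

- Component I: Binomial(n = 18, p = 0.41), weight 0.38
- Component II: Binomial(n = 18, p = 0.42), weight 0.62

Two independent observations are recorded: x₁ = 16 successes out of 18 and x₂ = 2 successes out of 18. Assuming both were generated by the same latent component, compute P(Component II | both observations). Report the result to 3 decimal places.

Posterior ∝ prior × likelihood, so P(k | x) ∝ P(Z=k) f_k(x); normalise over all components.
Since both observations come from the same component, the likelihood for component k is f_k(x₁)·f_k(x₂).
  L_I = [C(18,16)·0.41^16·0.59^2 = 153·6.3759e-07·0.3481 = 3.39576e-05] × [0.00554487] = 1.88291e-07
  L_II = [C(18,16)·0.42^16·0.58^2 = 153·9.37537e-07·0.3364 = 4.82543e-05] × [0.00442627] = 2.13587e-07
Multiply by the mixture weights:
  P(Z=I)·L_I = 0.38 × 1.88291e-07 = 7.15504e-08
  P(Z=II)·L_II = 0.62 × 2.13587e-07 = 1.32424e-07
Evidence: 7.15504e-08 + 1.32424e-07 = 2.03974e-07
P(Component II | x₁, x₂) ≈ 0.649

0.649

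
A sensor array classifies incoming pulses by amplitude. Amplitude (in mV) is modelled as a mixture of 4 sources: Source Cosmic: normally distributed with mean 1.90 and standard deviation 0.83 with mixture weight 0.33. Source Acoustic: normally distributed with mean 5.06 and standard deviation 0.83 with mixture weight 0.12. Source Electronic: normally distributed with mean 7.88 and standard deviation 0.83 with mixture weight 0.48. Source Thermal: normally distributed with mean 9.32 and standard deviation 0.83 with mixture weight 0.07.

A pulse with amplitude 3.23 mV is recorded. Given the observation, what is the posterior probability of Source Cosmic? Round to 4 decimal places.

Posterior ∝ prior × likelihood, so P(k | x) ∝ P(Z=k) f_k(x); normalise over all components.
Component likelihoods at x = 3.23 mV:
  f_Cosmic = 0.133125
  f_Acoustic = 0.0422892
  f_Electronic = 7.34908e-08
  f_Thermal = 9.80261e-13
Weight by the priors:
  P(Z=Cosmic)·f_Cosmic = 0.33 × 0.133125 = 0.0439312
  P(Z=Acoustic)·f_Acoustic = 0.12 × 0.0422892 = 0.00507471
  P(Z=Electronic)·f_Electronic = 0.48 × 7.34908e-08 = 3.52756e-08
  P(Z=Thermal)·f_Thermal = 0.07 × 9.80261e-13 = 6.86183e-14
Normaliser: 0.0439312 + 0.00507471 + 3.52756e-08 + 6.86183e-14 = 0.049006
Responsibility of Source Cosmic: 0.0439312 / 0.049006 ≈ 0.8964

0.8964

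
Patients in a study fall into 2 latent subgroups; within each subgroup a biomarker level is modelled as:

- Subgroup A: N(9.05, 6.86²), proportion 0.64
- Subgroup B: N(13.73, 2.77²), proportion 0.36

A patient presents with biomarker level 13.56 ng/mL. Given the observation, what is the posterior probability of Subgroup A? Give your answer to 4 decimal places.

Posterior ∝ prior × likelihood, so P(k | x) ∝ w_k f_k(x); normalise over all components.
Evaluate each component's likelihood at the observed value:
  L_A = 0.0468523
  L_B = 0.143752
Unnormalised posteriors:
  w_A·L_A = 0.64 × 0.0468523 = 0.0299854
  w_B·L_B = 0.36 × 0.143752 = 0.0517505
Normaliser: 0.0299854 + 0.0517505 = 0.081736
So the posterior for Subgroup A is 0.0299854 / 0.081736 ≈ 0.3669.

0.3669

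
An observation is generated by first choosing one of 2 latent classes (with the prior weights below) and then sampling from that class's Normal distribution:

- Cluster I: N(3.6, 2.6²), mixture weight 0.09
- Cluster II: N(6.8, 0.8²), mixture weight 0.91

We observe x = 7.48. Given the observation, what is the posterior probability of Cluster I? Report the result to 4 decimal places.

Posterior ∝ prior × likelihood, so P(k | x) ∝ P(Z=k) f_k(x); normalise over all components.
Evaluate each component's likelihood at the observed value:
  L_I = (1/(2.6·√(2π)))·exp(−(7.48−3.6)²/(2·2.6²)) = 0.153439·exp(-1.11349) = 0.0503911
  L_II = (1/(0.8·√(2π)))·exp(−(7.48−6.8)²/(2·0.8²)) = 0.498678·exp(-0.36125) = 0.347481
Multiply by the mixture weights:
  P(Z=I)·L_I = 0.09 × 0.0503911 = 0.0045352
  P(Z=II)·L_II = 0.91 × 0.347481 = 0.316208
Sum: 0.0045352 + 0.316208 = 0.320743
So the posterior for Cluster I is 0.0045352 / 0.320743 ≈ 0.0141.

0.0141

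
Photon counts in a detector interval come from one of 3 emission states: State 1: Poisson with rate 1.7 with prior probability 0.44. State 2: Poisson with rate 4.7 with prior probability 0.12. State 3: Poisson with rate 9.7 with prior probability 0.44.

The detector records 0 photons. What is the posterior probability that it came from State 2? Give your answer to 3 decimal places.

Posterior ∝ prior × likelihood, so P(k | x) ∝ π_k f_k(x); normalise over all components.
Component likelihoods at x = 0 photons:
  p_1 = e^(−1.7)·1.7^0/0! = 0.182684
  p_2 = e^(−4.7)·4.7^0/0! = 0.00909528
  p_3 = e^(−9.7)·9.7^0/0! = 6.12835e-05
Weight by the priors:
  π_1·p_1 = 0.44 × 0.182684 = 0.0803808
  π_2·p_2 = 0.12 × 0.00909528 = 0.00109143
  π_3·p_3 = 0.44 × 6.12835e-05 = 2.69647e-05
Normaliser: 0.0803808 + 0.00109143 + 2.69647e-05 = 0.0814991
P(State 2 | the observation) ≈ 0.013

0.013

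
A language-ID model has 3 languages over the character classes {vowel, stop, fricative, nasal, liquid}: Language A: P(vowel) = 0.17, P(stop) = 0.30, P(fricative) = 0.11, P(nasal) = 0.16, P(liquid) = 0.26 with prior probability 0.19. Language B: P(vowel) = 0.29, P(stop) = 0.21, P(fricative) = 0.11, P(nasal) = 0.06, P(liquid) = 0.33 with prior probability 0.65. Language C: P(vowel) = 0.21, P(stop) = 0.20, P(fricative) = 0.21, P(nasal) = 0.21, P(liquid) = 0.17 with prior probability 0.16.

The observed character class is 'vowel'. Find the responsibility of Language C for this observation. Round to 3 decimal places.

0.132

Apply Bayes' rule: the posterior for each component is proportional to its prior times its likelihood at x.
Evaluate each component's likelihood at the observed value:
  p_A = P(vowel | comp) = 0.17
  p_B = P(vowel | comp) = 0.29
  p_C = P(vowel | comp) = 0.21
Multiply by the mixture weights:
  w_A·p_A = 0.19 × 0.17 = 0.0323
  w_B·p_B = 0.65 × 0.29 = 0.1885
  w_C·p_C = 0.16 × 0.21 = 0.0336
Normaliser: 0.0323 + 0.1885 + 0.0336 = 0.2544
So the posterior for Language C is 0.0336 / 0.2544 ≈ 0.132.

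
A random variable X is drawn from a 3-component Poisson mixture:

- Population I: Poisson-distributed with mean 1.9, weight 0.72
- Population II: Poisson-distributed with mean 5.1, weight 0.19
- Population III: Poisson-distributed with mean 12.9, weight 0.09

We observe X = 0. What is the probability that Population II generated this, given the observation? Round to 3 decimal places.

By Bayes' theorem, P(k | x) = w_k f_k(x) / Σ_j w_j f_j(x).
Evaluate each component's likelihood at the observed value:
  L_I = 0.149569
  L_II = 0.00609675
  L_III = 2.49805e-06
Unnormalised posteriors:
  w_I·L_I = 0.72 × 0.149569 = 0.107689
  w_II·L_II = 0.19 × 0.00609675 = 0.00115838
  w_III·L_III = 0.09 × 2.49805e-06 = 2.24825e-07
Sum: 0.107689 + 0.00115838 + 2.24825e-07 = 0.108848
P(Population II | 0) ≈ 0.011

0.011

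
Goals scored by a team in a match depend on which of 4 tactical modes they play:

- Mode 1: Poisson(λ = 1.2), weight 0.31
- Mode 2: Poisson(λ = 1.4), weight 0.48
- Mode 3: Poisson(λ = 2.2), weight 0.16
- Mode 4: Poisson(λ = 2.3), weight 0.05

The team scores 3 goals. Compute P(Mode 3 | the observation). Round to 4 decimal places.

Posterior ∝ prior × likelihood, so P(k | x) ∝ w_k f_k(x); normalise over all components.
Poisson probabilities:
  f_1 = e^(−1.2)·1.2^3/3! = 0.0867439
  f_2 = e^(−1.4)·1.4^3/3! = 0.112777
  f_3 = e^(−2.2)·2.2^3/3! = 0.196639
  f_4 = e^(−2.3)·2.3^3/3! = 0.203308
Unnormalised posteriors:
  w_1·f_1 = 0.31 × 0.0867439 = 0.0268906
  w_2·f_2 = 0.48 × 0.112777 = 0.054133
  w_3·f_3 = 0.16 × 0.196639 = 0.0314622
  w_4·f_4 = 0.05 × 0.203308 = 0.0101654
Denominator: 0.0268906 + 0.054133 + 0.0314622 + 0.0101654 = 0.122651
So the posterior for Mode 3 is 0.0314622 / 0.122651 ≈ 0.2565.

0.2565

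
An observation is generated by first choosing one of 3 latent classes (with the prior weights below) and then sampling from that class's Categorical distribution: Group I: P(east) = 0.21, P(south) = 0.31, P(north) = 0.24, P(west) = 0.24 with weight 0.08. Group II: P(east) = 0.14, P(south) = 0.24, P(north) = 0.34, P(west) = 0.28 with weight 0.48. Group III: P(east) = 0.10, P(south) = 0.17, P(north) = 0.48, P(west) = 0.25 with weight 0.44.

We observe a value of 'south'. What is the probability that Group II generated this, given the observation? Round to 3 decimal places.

0.536

P(component k | x) = P(Z=k)·f_k(x) / marginal(x), where marginal(x) = Σ_j P(Z=j)·f_j(x).
Component likelihoods at x = 'south':
  f_I = P(south | comp) = 0.31
  f_II = P(south | comp) = 0.24
  f_III = P(south | comp) = 0.17
Prior × likelihood for each component:
  P(Z=I)·f_I = 0.08 × 0.31 = 0.0248
  P(Z=II)·f_II = 0.48 × 0.24 = 0.1152
  P(Z=III)·f_III = 0.44 × 0.17 = 0.0748
Evidence: 0.0248 + 0.1152 + 0.0748 = 0.2148
Responsibility of Group II: 0.1152 / 0.2148 ≈ 0.536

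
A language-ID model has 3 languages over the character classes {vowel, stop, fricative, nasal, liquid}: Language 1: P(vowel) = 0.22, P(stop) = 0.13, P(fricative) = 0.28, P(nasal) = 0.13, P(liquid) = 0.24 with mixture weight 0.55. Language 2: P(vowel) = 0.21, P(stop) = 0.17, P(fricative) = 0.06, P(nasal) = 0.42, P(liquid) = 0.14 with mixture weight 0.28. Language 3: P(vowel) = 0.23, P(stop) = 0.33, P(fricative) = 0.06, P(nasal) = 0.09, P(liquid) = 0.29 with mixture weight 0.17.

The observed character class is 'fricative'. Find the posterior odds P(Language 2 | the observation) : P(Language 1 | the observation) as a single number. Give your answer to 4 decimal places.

0.1091

The posterior odds equal the prior odds times the likelihood ratio: (P(Z=i)/P(Z=j))·(f_i(x)/f_j(x)).
Evaluate each component's likelihood at the observed value:
  p_1 = 0.28
  p_2 = 0.06
  p_3 = 0.06
0.0168 / 0.154 ≈ 0.1091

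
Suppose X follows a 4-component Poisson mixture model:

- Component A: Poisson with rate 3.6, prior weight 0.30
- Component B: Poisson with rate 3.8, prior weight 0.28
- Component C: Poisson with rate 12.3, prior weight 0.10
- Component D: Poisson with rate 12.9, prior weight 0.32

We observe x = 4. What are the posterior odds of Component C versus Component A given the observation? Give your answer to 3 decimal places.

Only the two components matter; the odds are (w_i f_i(x)) / (w_j f_j(x)).
Poisson probabilities:
  L_A = 0.191222
  L_B = 0.194359
  L_C = 0.00434097
  L_D = 0.00288236
Odds = (0.10/0.30) × (0.00434097/0.191222) = 0.333333 × 0.0227012 ≈ 0.008

0.008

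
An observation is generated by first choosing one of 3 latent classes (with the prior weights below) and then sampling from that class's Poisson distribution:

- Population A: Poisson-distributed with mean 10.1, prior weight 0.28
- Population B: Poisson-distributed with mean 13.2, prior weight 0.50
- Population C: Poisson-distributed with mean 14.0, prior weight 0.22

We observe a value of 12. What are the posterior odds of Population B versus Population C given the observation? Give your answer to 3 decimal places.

2.497

The posterior odds equal the prior odds times the likelihood ratio: (P(Z=i)/P(Z=j))·(f_i(x)/f_j(x)).
Evaluate each component's likelihood at the observed value:
  L_A = 0.0966374
  L_B = 0.108109
  L_C = 0.0984185
Odds = (0.50/0.22) × (0.108109/0.0984185) = 2.27273 × 1.09847 ≈ 2.497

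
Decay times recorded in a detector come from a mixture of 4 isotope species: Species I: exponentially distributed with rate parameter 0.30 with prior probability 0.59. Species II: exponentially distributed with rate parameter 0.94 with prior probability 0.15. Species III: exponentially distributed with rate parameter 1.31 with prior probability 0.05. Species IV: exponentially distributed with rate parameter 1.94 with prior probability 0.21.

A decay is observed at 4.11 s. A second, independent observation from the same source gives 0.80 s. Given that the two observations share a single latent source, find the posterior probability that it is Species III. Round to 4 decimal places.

Posterior ∝ prior × likelihood, so P(k | x) ∝ w_k f_k(x); normalise over all components.
Since both observations come from the same component, the likelihood for component k is f_k(x₁)·f_k(x₂).
  L_I = [0.30·e^(−0.30·4.11) = 0.30·e^(−1.2330) = 0.0874251] × [0.235988] = 0.0206313
  L_II = [0.94·e^(−0.94·4.11) = 0.94·e^(−3.8634) = 0.0197367] × [0.443137] = 0.00874607
  L_III = [1.31·e^(−1.31·4.11) = 1.31·e^(−5.3841) = 0.00601155] × [0.459336] = 0.00276132
  L_IV = [1.94·e^(−1.94·4.11) = 1.94·e^(−7.9734) = 0.000668341] × [0.410938] = 0.000274647
Weight by the priors:
  w_I·L_I = 0.59 × 0.0206313 = 0.0121725
  w_II·L_II = 0.15 × 0.00874607 = 0.00131191
  w_III·L_III = 0.05 × 0.00276132 = 0.000138066
  w_IV·L_IV = 0.21 × 0.000274647 = 5.76759e-05
Evidence: 0.0121725 + 0.00131191 + 0.000138066 + 5.76759e-05 = 0.0136801
So the posterior for Species III is 0.000138066 / 0.0136801 ≈ 0.0101.

0.0101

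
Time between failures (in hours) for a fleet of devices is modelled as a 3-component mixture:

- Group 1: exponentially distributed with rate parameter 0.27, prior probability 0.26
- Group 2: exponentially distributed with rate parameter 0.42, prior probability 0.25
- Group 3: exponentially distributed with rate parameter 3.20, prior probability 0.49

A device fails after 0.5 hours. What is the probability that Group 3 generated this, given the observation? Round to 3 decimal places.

Posterior ∝ prior × likelihood, so P(k | x) ∝ π_k f_k(x); normalise over all components.
Exponential densities:
  f_1 = 0.235903
  f_2 = 0.340445
  f_3 = 0.646069
Multiply by the mixture weights:
  π_1·f_1 = 0.26 × 0.235903 = 0.0613349
  π_2·f_2 = 0.25 × 0.340445 = 0.0851113
  π_3·f_3 = 0.49 × 0.646069 = 0.316574
Denominator: 0.0613349 + 0.0851113 + 0.316574 = 0.46302
P(Group 3 | 0.5 hours) = 0.316574 / 0.46302 ≈ 0.684

0.684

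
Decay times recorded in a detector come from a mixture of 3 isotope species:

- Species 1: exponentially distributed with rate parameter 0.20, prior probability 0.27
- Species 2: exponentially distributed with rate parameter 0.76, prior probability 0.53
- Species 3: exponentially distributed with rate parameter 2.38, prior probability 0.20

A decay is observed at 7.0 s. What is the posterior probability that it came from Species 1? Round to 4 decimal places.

0.8711

The responsibility of component k is w_k f_k(x) divided by Σ_j w_j f_j(x).
Evaluate each component's likelihood at the observed value:
  L_1 = 0.0493194
  L_2 = 0.00371849
  L_3 = 1.3843e-07
Weight by the priors:
  w_1·L_1 = 0.27 × 0.0493194 = 0.0133162
  w_2·L_2 = 0.53 × 0.00371849 = 0.0019708
  w_3·L_3 = 0.20 × 1.3843e-07 = 2.7686e-08
Normaliser: 0.0133162 + 0.0019708 + 2.7686e-08 = 0.0152871
Responsibility of Species 1: 0.0133162 / 0.0152871 ≈ 0.8711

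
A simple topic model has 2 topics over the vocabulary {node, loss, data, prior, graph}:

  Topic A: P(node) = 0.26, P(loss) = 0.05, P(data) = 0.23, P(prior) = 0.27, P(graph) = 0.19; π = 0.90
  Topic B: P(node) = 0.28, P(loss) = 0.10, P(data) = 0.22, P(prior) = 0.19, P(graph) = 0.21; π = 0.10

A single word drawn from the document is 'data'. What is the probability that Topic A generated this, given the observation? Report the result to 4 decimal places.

The responsibility of component k is π_k f_k(x) divided by Σ_j π_j f_j(x).
Categorical probabilities:
  p_A = P(data | comp) = 0.23
  p_B = P(data | comp) = 0.22
Weight by the priors:
  π_A·p_A = 0.90 × 0.23 = 0.207
  π_B·p_B = 0.10 × 0.22 = 0.022
Normaliser: 0.207 + 0.022 = 0.229
P(Topic A | x) = 0.207 / 0.229 ≈ 0.9039

0.9039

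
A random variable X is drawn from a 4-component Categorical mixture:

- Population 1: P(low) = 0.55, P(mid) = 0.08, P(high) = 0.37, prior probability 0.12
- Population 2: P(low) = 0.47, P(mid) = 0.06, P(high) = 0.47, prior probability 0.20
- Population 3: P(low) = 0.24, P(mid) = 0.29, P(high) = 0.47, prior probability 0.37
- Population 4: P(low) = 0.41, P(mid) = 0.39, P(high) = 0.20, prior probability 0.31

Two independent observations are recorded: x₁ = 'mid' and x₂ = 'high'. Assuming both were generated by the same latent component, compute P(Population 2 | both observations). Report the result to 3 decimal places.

0.067

Apply Bayes' rule: the posterior for each component is proportional to its prior times its likelihood at x.
Since both observations come from the same component, the likelihood for component k is f_k(x₁)·f_k(x₂).
  L_1 = [P(mid | comp) = 0.08] × [0.37] = 0.0296
  L_2 = [P(mid | comp) = 0.06] × [0.47] = 0.0282
  L_3 = [P(mid | comp) = 0.29] × [0.47] = 0.1363
  L_4 = [P(mid | comp) = 0.39] × [0.2] = 0.078
Multiply by the mixture weights:
  π_1·L_1 = 0.12 × 0.0296 = 0.003552
  π_2·L_2 = 0.20 × 0.0282 = 0.00564
  π_3·L_3 = 0.37 × 0.1363 = 0.050431
  π_4·L_4 = 0.31 × 0.078 = 0.02418
Denominator: 0.003552 + 0.00564 + 0.050431 + 0.02418 = 0.083803
So the posterior for Population 2 is 0.00564 / 0.083803 ≈ 0.067.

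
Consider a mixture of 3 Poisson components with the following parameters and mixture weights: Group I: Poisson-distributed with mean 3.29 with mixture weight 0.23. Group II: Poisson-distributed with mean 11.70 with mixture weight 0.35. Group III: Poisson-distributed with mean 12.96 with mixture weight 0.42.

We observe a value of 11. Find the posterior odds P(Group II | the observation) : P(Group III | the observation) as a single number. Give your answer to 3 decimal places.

0.954

Posterior odds = (π_i f_i(x)) / (π_j f_j(x)); the normalising sum cancels.
Evaluate each component's likelihood at the observed value:
  f_I = 0.000456216
  f_II = 0.116854
  f_III = 0.102104
Posterior odds = (π_II·f_II) / (π_III·f_III) = (0.35·0.116854) / (0.42·0.102104) = 0.0408989 / 0.0428837 ≈ 0.954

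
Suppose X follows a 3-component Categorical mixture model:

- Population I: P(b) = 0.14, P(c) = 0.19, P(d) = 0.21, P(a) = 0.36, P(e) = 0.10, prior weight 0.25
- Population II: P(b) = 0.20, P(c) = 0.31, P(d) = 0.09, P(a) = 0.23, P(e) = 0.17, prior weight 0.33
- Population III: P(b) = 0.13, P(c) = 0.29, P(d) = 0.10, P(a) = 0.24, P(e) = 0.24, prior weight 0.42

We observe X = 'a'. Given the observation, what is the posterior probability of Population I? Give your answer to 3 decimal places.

The responsibility of component k is π_k f_k(x) divided by Σ_j π_j f_j(x).
Categorical probabilities:
  p_I = 0.36
  p_II = 0.23
  p_III = 0.24
Weight by the priors:
  π_I·p_I = 0.25 × 0.36 = 0.09
  π_II·p_II = 0.33 × 0.23 = 0.0759
  π_III·p_III = 0.42 × 0.24 = 0.1008
Normaliser: 0.09 + 0.0759 + 0.1008 = 0.2667
P(Population I | the observation) ≈ 0.337

0.337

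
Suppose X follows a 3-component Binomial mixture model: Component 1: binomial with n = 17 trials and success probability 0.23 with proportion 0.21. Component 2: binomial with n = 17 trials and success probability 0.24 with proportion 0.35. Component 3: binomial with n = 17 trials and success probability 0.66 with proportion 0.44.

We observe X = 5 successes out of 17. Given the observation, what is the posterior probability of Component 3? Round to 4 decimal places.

0.0080

The responsibility of component k is π_k f_k(x) divided by Σ_j π_j f_j(x).
Binomial probabilities:
  f_1 = C(17,5)·0.23^5·0.77^12 = 6188·0.000643634·0.0434399 = 0.173013
  f_2 = C(17,5)·0.24^5·0.76^12 = 6188·0.000796262·0.0371333 = 0.182966
  f_3 = C(17,5)·0.66^5·0.34^12 = 6188·0.125233·2.38642e-06 = 0.00184934
Weight by the priors:
  π_1·f_1 = 0.21 × 0.173013 = 0.0363327
  π_2·f_2 = 0.35 × 0.182966 = 0.064038
  π_3·f_3 = 0.44 × 0.00184934 = 0.00081371
Evidence: 0.0363327 + 0.064038 + 0.00081371 = 0.101184
P(Component 3 | data) ≈ 0.0080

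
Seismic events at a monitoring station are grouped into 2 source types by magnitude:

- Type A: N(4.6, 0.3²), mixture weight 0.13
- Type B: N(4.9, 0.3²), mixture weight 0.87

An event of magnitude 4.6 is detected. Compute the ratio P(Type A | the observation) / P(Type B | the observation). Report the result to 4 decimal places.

The posterior odds equal the prior odds times the likelihood ratio: (w_i/w_j)·(f_i(x)/f_j(x)).
Normal densities:
  L_A = (1/(0.3·√(2π)))·exp(−(4.6−4.6)²/(2·0.3²)) = 1.329808·exp(-0.00000) = 1.32981
  L_B = (1/(0.3·√(2π)))·exp(−(4.6−4.9)²/(2·0.3²)) = 1.329808·exp(-0.50000) = 0.806569
Odds = (0.13/0.87) × (1.32981/0.806569) = 0.149425 × 1.64872 ≈ 0.2464

0.2464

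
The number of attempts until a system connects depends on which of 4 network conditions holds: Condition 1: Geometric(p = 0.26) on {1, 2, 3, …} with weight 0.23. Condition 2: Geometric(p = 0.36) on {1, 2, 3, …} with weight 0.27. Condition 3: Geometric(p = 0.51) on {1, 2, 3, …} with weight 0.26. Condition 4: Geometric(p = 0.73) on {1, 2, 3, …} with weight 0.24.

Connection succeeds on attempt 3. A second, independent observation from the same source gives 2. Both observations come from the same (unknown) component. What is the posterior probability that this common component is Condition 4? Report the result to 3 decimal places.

By Bayes' theorem, P(k | x) = P(Z=k) f_k(x) / Σ_j P(Z=j) f_j(x).
Since both observations come from the same component, the likelihood for component k is f_k(x₁)·f_k(x₂).
  p_1 = [0.142376] × [0.1924] = 0.0273931
  p_2 = [0.147456] × [0.2304] = 0.0339739
  p_3 = [0.122451] × [0.2499] = 0.0306005
  p_4 = [0.053217] × [0.1971] = 0.0104891
Multiply by the mixture weights:
  P(Z=1)·p_1 = 0.23 × 0.0273931 = 0.00630042
  P(Z=2)·p_2 = 0.27 × 0.0339739 = 0.00917294
  P(Z=3)·p_3 = 0.26 × 0.0306005 = 0.00795613
  P(Z=4)·p_4 = 0.24 × 0.0104891 = 0.00251738
Marginal: 0.00630042 + 0.00917294 + 0.00795613 + 0.00251738 = 0.0259469
P(Condition 4 | data) = 0.00251738 / 0.0259469 ≈ 0.097

0.097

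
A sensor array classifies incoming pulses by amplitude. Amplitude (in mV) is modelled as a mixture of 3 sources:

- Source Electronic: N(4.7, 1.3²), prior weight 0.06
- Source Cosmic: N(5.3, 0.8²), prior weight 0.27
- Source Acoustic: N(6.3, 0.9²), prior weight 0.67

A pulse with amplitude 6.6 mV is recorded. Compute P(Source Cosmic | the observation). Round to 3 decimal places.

0.111

Posterior ∝ prior × likelihood, so P(k | x) ∝ π_k f_k(x); normalise over all components.
Component likelihoods at x = 6.6 mV:
  f_Electronic = (1/(1.3·√(2π)))·exp(−(6.6−4.7)²/(2·1.3²)) = 0.306879·exp(-1.06805) = 0.105468
  f_Cosmic = (1/(0.8·√(2π)))·exp(−(6.6−5.3)²/(2·0.8²)) = 0.498678·exp(-1.32031) = 0.133173
  f_Acoustic = (1/(0.9·√(2π)))·exp(−(6.6−6.3)²/(2·0.9²)) = 0.443269·exp(-0.05556) = 0.419315
Unnormalised posteriors:
  π_Electronic·f_Electronic = 0.06 × 0.105468 = 0.00632806
  π_Cosmic·f_Cosmic = 0.27 × 0.133173 = 0.0359567
  π_Acoustic·f_Acoustic = 0.67 × 0.419315 = 0.280941
Marginal: 0.00632806 + 0.0359567 + 0.280941 = 0.323226
Responsibility of Source Cosmic: 0.0359567 / 0.323226 ≈ 0.111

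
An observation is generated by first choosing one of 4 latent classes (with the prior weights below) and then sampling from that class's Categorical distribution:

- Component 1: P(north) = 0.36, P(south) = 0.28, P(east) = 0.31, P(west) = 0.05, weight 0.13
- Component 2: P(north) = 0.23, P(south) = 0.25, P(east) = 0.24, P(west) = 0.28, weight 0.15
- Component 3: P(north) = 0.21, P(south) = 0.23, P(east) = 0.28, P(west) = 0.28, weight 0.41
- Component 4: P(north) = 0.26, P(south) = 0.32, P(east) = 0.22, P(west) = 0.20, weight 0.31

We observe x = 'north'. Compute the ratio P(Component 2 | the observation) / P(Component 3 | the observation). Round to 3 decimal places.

0.401

Since P(k|x) ∝ P(Z=k) f_k(x), the posterior odds are P(Z=i) f_i(x) / (P(Z=j) f_j(x)).
Component likelihoods at x = 'north':
  f_1 = P(north | comp) = 0.36
  f_2 = P(north | comp) = 0.23
  f_3 = P(north | comp) = 0.21
  f_4 = P(north | comp) = 0.26
Posterior odds = (P(Z=2)·f_2) / (P(Z=3)·f_3) = (0.15·0.23) / (0.41·0.21) = 0.0345 / 0.0861 ≈ 0.401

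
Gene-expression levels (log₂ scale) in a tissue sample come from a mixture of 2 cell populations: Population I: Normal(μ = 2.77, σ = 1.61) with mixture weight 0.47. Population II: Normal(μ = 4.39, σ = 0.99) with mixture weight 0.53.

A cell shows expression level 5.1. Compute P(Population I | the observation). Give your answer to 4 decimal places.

P(component k | x) = P(Z=k)·f_k(x) / marginal(x), where marginal(x) = Σ_j P(Z=j)·f_j(x).
Evaluate each component's likelihood at the observed value:
  p_I = 0.0869542
  p_II = 0.311593
Weight by the priors:
  P(Z=I)·p_I = 0.47 × 0.0869542 = 0.0408685
  P(Z=II)·p_II = 0.53 × 0.311593 = 0.165145
Denominator: 0.0408685 + 0.165145 = 0.206013
So the posterior for Population I is 0.0408685 / 0.206013 ≈ 0.1984.

0.1984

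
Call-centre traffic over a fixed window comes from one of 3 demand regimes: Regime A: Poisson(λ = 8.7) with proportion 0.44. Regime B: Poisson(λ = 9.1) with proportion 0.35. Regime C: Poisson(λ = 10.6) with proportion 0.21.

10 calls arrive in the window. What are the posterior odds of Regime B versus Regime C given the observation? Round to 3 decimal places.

1.624

Since P(k|x) ∝ w_k f_k(x), the posterior odds are w_i f_i(x) / (w_j f_j(x)).
Poisson probabilities:
  f_A = 0.114043
  f_B = 0.119832
  f_C = 0.122963
0.041941 / 0.0258222 ≈ 1.624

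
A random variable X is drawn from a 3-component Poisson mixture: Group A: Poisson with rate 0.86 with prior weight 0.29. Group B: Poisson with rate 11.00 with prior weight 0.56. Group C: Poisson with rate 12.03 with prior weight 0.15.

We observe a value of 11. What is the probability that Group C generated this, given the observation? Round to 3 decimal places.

Apply Bayes' rule: the posterior for each component is proportional to its prior times its likelihood at x.
Component likelihoods at x = 11:
  f_A = 2.01759e-09
  f_B = 0.119378
  f_C = 0.114078
Prior × likelihood for each component:
  π_A·f_A = 0.29 × 2.01759e-09 = 5.85103e-10
  π_B·f_B = 0.56 × 0.119378 = 0.0668517
  π_C·f_C = 0.15 × 0.114078 = 0.0171118
Evidence: 5.85103e-10 + 0.0668517 + 0.0171118 = 0.0839635
So the posterior for Group C is 0.0171118 / 0.0839635 ≈ 0.204.

0.204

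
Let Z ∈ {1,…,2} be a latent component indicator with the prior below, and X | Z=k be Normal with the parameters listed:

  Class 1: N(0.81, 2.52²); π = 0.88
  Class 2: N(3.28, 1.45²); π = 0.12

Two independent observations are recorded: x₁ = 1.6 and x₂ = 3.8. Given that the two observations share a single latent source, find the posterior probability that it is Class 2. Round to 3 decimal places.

0.295

Posterior ∝ prior × likelihood, so P(k | x) ∝ w_k f_k(x); normalise over all components.
Since both observations come from the same component, the likelihood for component k is f_k(x₁)·f_k(x₂).
  L_1 = [0.150719] × [0.0783086] = 0.0118026
  L_2 = [0.140619] × [0.257997] = 0.0362792
Multiply by the mixture weights:
  w_1·L_1 = 0.88 × 0.0118026 = 0.0103863
  w_2·L_2 = 0.12 × 0.0362792 = 0.00435351
Marginal: 0.0103863 + 0.00435351 = 0.0147398
Responsibility of Class 2: 0.00435351 / 0.0147398 ≈ 0.295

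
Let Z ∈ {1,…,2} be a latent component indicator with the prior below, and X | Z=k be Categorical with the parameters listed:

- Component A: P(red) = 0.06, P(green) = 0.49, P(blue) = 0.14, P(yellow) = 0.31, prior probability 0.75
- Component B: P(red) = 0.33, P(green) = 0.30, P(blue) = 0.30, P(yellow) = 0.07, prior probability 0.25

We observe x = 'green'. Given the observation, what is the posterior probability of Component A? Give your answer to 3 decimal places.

0.831

Apply Bayes' rule: the posterior for each component is proportional to its prior times its likelihood at x.
Evaluate each component's likelihood at the observed value:
  p_A = 0.49
  p_B = 0.3
Weight by the priors:
  π_A·p_A = 0.75 × 0.49 = 0.3675
  π_B·p_B = 0.25 × 0.3 = 0.075
Evidence: 0.3675 + 0.075 = 0.4425
So the posterior for Component A is 0.3675 / 0.4425 ≈ 0.831.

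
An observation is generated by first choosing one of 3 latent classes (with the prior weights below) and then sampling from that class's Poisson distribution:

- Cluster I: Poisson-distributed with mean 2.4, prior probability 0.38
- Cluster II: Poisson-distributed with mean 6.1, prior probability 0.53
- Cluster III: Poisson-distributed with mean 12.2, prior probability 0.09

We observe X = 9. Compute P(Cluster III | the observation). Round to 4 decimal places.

0.1623

Apply Bayes' rule: the posterior for each component is proportional to its prior times its likelihood at x.
Poisson probabilities:
  L_I = 0.000660437
  L_II = 0.0722785
  L_III = 0.0830009
Prior × likelihood for each component:
  w_I·L_I = 0.38 × 0.000660437 = 0.000250966
  w_II·L_II = 0.53 × 0.0722785 = 0.0383076
  w_III·L_III = 0.09 × 0.0830009 = 0.00747008
Evidence: 0.000250966 + 0.0383076 + 0.00747008 = 0.0460287
P(Cluster III | 9) ≈ 0.1623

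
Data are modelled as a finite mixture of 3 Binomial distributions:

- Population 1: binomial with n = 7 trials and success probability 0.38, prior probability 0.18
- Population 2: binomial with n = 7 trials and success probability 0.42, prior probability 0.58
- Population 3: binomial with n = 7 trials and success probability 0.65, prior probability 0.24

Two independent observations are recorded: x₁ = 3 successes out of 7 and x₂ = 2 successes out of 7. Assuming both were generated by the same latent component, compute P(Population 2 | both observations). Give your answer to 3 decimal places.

By Bayes' theorem, P(k | x) = π_k f_k(x) / Σ_j π_j f_j(x).
Since both observations come from the same component, the likelihood for component k is f_k(x₁)·f_k(x₂).
  p_1 = [C(7,3)·0.38^3·0.62^4 = 35·0.054872·0.147763 = 0.283782] × [0.277808] = 0.0788371
  p_2 = [C(7,3)·0.42^3·0.58^4 = 35·0.074088·0.113165 = 0.293446] × [0.243141] = 0.0713486
  p_3 = [C(7,3)·0.65^3·0.35^4 = 35·0.274625·0.0150062 = 0.144238] × [0.0466] = 0.0067215
Multiply by the mixture weights:
  π_1·p_1 = 0.18 × 0.0788371 = 0.0141907
  π_2·p_2 = 0.58 × 0.0713486 = 0.0413822
  π_3·p_3 = 0.24 × 0.0067215 = 0.00161316
Marginal: 0.0141907 + 0.0413822 + 0.00161316 = 0.057186
P(Population 2 | x₁, x₂) ≈ 0.724

0.724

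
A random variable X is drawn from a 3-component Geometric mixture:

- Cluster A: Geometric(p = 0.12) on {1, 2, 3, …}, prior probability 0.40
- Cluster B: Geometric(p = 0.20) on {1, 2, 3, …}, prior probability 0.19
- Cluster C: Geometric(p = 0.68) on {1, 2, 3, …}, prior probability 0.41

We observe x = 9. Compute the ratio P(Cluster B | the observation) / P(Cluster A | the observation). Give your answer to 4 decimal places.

Since P(k|x) ∝ π_k f_k(x), the posterior odds are π_i f_i(x) / (π_j f_j(x)).
Evaluate each component's likelihood at the observed value:
  p_A = 0.0431561
  p_B = 0.0335544
  p_C = 7.47668e-05
Odds = (0.19/0.40) × (0.0335544/0.0431561) = 0.475 × 0.777512 ≈ 0.3693

0.3693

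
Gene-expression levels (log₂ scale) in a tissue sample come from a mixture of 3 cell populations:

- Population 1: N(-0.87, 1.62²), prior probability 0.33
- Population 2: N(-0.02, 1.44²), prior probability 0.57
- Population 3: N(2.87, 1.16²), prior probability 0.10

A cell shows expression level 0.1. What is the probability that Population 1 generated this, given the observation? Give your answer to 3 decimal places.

The responsibility of component k is π_k f_k(x) divided by Σ_j π_j f_j(x).
Evaluate each component's likelihood at the observed value:
  f_1 = (1/(1.62·√(2π)))·exp(−(0.1−-0.87)²/(2·1.62²)) = 0.246261·exp(-0.17926) = 0.205846
  f_2 = (1/(1.44·√(2π)))·exp(−(0.1−-0.02)²/(2·1.44²)) = 0.277043·exp(-0.00347) = 0.276083
  f_3 = (1/(1.16·√(2π)))·exp(−(0.1−2.87)²/(2·1.16²)) = 0.343916·exp(-2.85111) = 0.0198716
Unnormalised posteriors:
  π_1·f_1 = 0.33 × 0.205846 = 0.0679293
  π_2·f_2 = 0.57 × 0.276083 = 0.157367
  π_3·f_3 = 0.10 × 0.0198716 = 0.00198716
Marginal: 0.0679293 + 0.157367 + 0.00198716 = 0.227284
Responsibility of Population 1: 0.0679293 / 0.227284 ≈ 0.299

0.299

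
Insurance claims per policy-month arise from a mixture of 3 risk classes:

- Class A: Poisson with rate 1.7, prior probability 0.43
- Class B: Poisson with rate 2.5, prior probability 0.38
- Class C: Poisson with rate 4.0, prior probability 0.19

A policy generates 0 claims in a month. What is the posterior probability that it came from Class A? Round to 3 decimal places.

Apply Bayes' rule: the posterior for each component is proportional to its prior times its likelihood at x.
Poisson probabilities:
  L_A = 0.182684
  L_B = 0.082085
  L_C = 0.0183156
Weight by the priors:
  π_A·L_A = 0.43 × 0.182684 = 0.0785539
  π_B·L_B = 0.38 × 0.082085 = 0.0311923
  π_C·L_C = 0.19 × 0.0183156 = 0.00347997
Sum: 0.0785539 + 0.0311923 + 0.00347997 = 0.113226
P(Class A | 0 claims) ≈ 0.694

0.694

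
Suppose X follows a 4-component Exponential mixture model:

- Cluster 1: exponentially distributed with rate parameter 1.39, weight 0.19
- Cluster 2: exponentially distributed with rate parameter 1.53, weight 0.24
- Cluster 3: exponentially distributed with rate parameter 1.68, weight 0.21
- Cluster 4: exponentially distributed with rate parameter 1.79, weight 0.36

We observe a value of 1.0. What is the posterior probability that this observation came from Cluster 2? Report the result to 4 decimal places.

The responsibility of component k is P(Z=k) f_k(x) divided by Σ_j P(Z=j) f_j(x).
Exponential densities:
  f_1 = 1.39·e^(−1.39·1.0) = 1.39·e^(−1.3900) = 0.346215
  f_2 = 1.53·e^(−1.53·1.0) = 1.53·e^(−1.5300) = 0.3313
  f_3 = 1.68·e^(−1.68·1.0) = 1.68·e^(−1.6800) = 0.313108
  f_4 = 1.79·e^(−1.79·1.0) = 1.79·e^(−1.7900) = 0.298859
Weight by the priors:
  P(Z=1)·f_1 = 0.19 × 0.346215 = 0.0657808
  P(Z=2)·f_2 = 0.24 × 0.3313 = 0.0795119
  P(Z=3)·f_3 = 0.21 × 0.313108 = 0.0657527
  P(Z=4)·f_4 = 0.36 × 0.298859 = 0.107589
Marginal: 0.0657808 + 0.0795119 + 0.0657527 + 0.107589 = 0.318635
P(Cluster 2 | data) = 0.0795119 / 0.318635 ≈ 0.2495

0.2495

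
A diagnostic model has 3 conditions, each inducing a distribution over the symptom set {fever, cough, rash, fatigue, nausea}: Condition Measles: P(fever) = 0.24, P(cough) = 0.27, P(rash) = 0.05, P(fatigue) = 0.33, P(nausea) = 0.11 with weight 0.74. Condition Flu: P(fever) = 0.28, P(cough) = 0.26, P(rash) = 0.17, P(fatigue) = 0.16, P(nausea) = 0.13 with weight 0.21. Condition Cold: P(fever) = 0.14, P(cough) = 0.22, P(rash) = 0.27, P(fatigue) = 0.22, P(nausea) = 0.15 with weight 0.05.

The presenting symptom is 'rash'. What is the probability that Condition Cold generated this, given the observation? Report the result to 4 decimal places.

0.1566

The responsibility of component k is π_k f_k(x) divided by Σ_j π_j f_j(x).
Categorical probabilities:
  L_Measles = P(rash | comp) = 0.05
  L_Flu = P(rash | comp) = 0.17
  L_Cold = P(rash | comp) = 0.27
Multiply by the mixture weights:
  π_Measles·L_Measles = 0.74 × 0.05 = 0.037
  π_Flu·L_Flu = 0.21 × 0.17 = 0.0357
  π_Cold·L_Cold = 0.05 × 0.27 = 0.0135
Denominator: 0.037 + 0.0357 + 0.0135 = 0.0862
Responsibility of Condition Cold: 0.0135 / 0.0862 ≈ 0.1566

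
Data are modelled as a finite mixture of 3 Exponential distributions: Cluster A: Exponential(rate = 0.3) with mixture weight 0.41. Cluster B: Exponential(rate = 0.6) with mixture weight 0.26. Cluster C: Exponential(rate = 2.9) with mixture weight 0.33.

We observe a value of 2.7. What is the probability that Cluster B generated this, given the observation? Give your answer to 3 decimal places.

The responsibility of component k is w_k f_k(x) divided by Σ_j w_j f_j(x).
Component likelihoods at x = 2.7:
  f_A = 0.3·e^(−0.3·2.7) = 0.3·e^(−0.8100) = 0.133457
  f_B = 0.6·e^(−0.6·2.7) = 0.6·e^(−1.6200) = 0.118739
  f_C = 2.9·e^(−2.9·2.7) = 2.9·e^(−7.8300) = 0.00115311
Multiply by the mixture weights:
  w_A·f_A = 0.41 × 0.133457 = 0.0547175
  w_B·f_B = 0.26 × 0.118739 = 0.0308722
  w_C·f_C = 0.33 × 0.00115311 = 0.000380528
Normaliser: 0.0547175 + 0.0308722 + 0.000380528 = 0.0859703
Responsibility of Cluster B: 0.0308722 / 0.0859703 ≈ 0.359

0.359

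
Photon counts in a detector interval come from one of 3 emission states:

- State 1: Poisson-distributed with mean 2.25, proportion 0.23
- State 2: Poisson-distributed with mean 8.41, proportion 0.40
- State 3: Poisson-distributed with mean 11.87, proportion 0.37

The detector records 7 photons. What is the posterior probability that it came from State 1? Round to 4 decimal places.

0.0198

Apply Bayes' rule: the posterior for each component is proportional to its prior times its likelihood at x.
Evaluate each component's likelihood at the observed value:
  p_1 = e^(−2.25)·2.25^7/7! = 0.00610498
  p_2 = e^(−8.41)·8.41^7/7! = 0.131439
  p_3 = e^(−11.87)·11.87^7/7! = 0.0460945
Prior × likelihood for each component:
  P(Z=1)·p_1 = 0.23 × 0.00610498 = 0.00140415
  P(Z=2)·p_2 = 0.40 × 0.131439 = 0.0525757
  P(Z=3)·p_3 = 0.37 × 0.0460945 = 0.017055
Marginal: 0.00140415 + 0.0525757 + 0.017055 = 0.0710348
P(State 1 | x) ≈ 0.0198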